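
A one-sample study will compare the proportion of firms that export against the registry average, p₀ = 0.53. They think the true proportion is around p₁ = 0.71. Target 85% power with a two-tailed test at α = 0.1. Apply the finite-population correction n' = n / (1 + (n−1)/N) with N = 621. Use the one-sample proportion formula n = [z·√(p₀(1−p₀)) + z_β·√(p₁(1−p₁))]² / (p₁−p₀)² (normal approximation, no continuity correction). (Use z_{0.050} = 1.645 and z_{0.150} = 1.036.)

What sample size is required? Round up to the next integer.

n = 48

n = [z_{α/2}·√(p₀q₀) + z_β·√(p₁q₁)]² / (p₁ − p₀)²
  = [1.645·√(0.53·0.47) + 1.036·√(0.71·0.29)]² / (0.18)²
  = [1.645·0.4991 + 1.036·0.4538]² / 0.0324
  = [1.2911]² / 0.0324
  = 51.45
Finite-population correction (N = 621): 51.45 / (1 + (51.45 − 1)/621) = 47.58.
Round up → n = 48.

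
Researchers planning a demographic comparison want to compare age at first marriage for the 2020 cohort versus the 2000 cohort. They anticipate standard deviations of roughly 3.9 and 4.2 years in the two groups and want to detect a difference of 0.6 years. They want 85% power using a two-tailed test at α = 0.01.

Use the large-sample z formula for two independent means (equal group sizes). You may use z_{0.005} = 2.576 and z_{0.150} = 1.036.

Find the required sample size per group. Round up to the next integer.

n = (z_{α/2} + z_β)² · (σ₁² + σ₂²) / δ²
  = (2.576 + 1.036)² · (3.9² + 4.2² = 32.85) / 0.6²
  = 13.0465 · 32.85 / 0.36
  = 1190.50
Round up → n = 1191 per group.

n = 1191 per group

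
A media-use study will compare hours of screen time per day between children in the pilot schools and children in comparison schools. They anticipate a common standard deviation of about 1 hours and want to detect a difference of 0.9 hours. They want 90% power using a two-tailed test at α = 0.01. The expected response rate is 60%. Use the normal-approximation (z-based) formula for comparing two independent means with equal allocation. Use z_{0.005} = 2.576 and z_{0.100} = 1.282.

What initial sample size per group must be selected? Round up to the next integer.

n = 62 per group

n = (z_{α/2} + z_β)² · (σ₁² + σ₂²) / δ²
  = (2.576 + 1.282)² · (2·1² = 2) / 0.9²
  = 14.8842 · 2 / 0.81
  = 36.75
Adjust for 60% response: 36.75 / 0.60 = 61.25.
Round up → n = 62 per group.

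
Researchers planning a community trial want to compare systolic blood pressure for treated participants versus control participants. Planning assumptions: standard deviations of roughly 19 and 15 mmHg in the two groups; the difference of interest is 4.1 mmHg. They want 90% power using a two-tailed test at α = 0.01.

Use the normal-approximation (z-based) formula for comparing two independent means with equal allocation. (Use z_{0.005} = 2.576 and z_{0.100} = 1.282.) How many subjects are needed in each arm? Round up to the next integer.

n = 519 per group

n = (z_{α/2} + z_β)² · (σ₁² + σ₂²) / δ²
  = (2.576 + 1.282)² · (19² + 15² = 586) / 4.1²
  = 14.8842 · 586 / 16.81
  = 518.86
Round up → n = 519 per group.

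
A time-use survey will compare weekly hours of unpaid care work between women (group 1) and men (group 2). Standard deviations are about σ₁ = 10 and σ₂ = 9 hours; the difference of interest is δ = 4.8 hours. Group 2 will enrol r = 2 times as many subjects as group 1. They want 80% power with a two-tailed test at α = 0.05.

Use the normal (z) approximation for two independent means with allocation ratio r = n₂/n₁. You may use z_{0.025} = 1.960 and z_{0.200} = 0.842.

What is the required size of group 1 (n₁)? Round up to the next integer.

n₁ = 48

n₁ = (z_{α/2} + z_β)² · (σ₁² + σ₂²/r) / δ²
   = (1.960 + 0.842)² · (10² + 9²/2) / 4.8²
   = 7.8512 · (100 + 40.5) / 23.04
   = 7.8512 · 140.5 / 23.04
   = 47.88
Round up → n₁ = 48; n₂ = r·n₁ = 2 × 48 = 96.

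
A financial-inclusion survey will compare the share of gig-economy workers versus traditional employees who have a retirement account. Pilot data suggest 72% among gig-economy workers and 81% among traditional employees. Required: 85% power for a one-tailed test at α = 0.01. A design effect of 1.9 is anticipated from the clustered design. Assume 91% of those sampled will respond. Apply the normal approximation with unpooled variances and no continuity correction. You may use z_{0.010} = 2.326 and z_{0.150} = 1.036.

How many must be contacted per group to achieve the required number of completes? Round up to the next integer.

n = 1036 per group

n = (z_α + z_β)² · [p₁(1−p₁) + p₂(1−p₂)] / (p₁ − p₂)²
  = (2.326 + 1.036)² · (0.72·0.28 + 0.81·0.19) / (-0.09)²
  = (3.362)² · (0.2016 + 0.1539) / 0.0081
  = 11.3030 · 0.3555 / 0.0081
  = 496.08
Design effect: 1.9 × 496.08 = 942.55.
Adjust for 91% response: 942.55 / 0.91 = 1035.77.
Round up → n = 1036 per group.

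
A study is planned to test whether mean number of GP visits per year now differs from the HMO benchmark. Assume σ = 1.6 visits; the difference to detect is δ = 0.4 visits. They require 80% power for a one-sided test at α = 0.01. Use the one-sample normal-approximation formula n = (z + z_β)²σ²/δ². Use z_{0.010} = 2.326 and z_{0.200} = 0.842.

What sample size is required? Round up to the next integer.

n = 161

n = (z_α + z_β)² · σ² / δ²
  = (2.326 + 0.842)² · 1.6² / 0.4²
  = 10.0362 · 2.56 / 0.16
  = 160.58
Round up → n = 161.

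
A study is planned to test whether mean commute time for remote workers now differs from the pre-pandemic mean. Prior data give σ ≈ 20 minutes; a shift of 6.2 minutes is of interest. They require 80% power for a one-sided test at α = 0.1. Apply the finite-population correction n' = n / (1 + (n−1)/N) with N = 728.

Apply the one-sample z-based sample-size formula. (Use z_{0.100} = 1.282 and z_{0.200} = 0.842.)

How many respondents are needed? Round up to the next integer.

n = 45

n = (z_α + z_β)² · σ² / δ²
  = (1.282 + 0.842)² · 20² / 6.2²
  = 4.5114 · 400 / 38.44
  = 46.94
Finite-population correction (N = 728): 46.94 / (1 + (46.94 − 1)/728) = 44.16.
Round up → n = 45.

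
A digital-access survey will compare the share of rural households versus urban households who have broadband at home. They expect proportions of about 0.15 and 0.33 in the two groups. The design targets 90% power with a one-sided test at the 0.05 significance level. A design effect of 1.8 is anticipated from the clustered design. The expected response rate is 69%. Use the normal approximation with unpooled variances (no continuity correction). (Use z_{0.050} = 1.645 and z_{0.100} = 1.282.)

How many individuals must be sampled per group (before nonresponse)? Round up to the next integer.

n = 241 per group

n = (z_α + z_β)² · [p₁(1−p₁) + p₂(1−p₂)] / (p₁ − p₂)²
  = (1.645 + 1.282)² · (0.15·0.85 + 0.33·0.67) / (-0.18)²
  = (2.927)² · (0.1275 + 0.2211) / 0.0324
  = 8.5673 · 0.3486 / 0.0324
  = 92.18
Design effect: 1.8 × 92.18 = 165.92.
Adjust for 69% response: 165.92 / 0.69 = 240.46.
Round up → n = 241 per group.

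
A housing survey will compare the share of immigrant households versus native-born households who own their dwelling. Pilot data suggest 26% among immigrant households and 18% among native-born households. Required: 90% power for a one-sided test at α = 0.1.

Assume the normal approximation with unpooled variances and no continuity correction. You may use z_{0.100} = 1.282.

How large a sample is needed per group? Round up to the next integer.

n = 350 per group

n = (z_α + z_β)² · [p₁(1−p₁) + p₂(1−p₂)] / (p₁ − p₂)²
  = (1.282 + 1.282)² · (0.26·0.74 + 0.18·0.82) / (0.08)²
  = (2.564)² · (0.1924 + 0.1476) / 0.0064
  = 6.5741 · 0.3400 / 0.0064
  = 349.25
Round up → n = 350 per group.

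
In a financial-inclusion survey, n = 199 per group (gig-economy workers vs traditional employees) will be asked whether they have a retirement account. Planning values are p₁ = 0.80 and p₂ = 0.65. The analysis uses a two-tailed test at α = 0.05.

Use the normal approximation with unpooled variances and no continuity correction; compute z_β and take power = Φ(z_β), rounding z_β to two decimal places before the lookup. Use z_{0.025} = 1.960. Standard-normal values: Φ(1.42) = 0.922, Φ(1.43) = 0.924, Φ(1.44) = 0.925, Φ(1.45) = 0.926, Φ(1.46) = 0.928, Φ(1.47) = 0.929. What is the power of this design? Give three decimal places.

z_β = |p₁−p₂|·√(n/[p₁q₁+p₂q₂]) − z_{α/2}
    = 0.15 · √(199/0.3875) − 1.960
    = 0.15 · 22.6616 − 1.960
    = 3.3992 − 1.960 = 1.4392 → 1.44
Power = Φ(1.44) = 0.925.

Power ≈ 0.925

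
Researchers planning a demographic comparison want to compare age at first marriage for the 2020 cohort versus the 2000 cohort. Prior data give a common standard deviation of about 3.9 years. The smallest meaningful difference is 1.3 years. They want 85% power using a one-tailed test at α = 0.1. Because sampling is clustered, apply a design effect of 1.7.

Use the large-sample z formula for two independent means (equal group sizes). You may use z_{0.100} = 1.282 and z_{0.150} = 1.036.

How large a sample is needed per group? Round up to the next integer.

n = 165 per group

n = (z_α + z_β)² · (σ₁² + σ₂²) / δ²
  = (1.282 + 1.036)² · (2·3.9² = 30.42) / 1.3²
  = 5.3731 · 30.42 / 1.69
  = 96.72
Design effect: 1.7 × 96.72 = 164.42.
Round up → n = 165 per group.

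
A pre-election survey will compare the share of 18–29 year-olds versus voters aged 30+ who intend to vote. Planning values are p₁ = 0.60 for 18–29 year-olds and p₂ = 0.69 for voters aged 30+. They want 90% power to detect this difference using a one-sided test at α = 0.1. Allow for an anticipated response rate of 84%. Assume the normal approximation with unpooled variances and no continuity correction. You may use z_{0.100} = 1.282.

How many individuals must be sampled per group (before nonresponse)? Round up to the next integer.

n = 439 per group

n = (z_α + z_β)² · [p₁(1−p₁) + p₂(1−p₂)] / (p₁ − p₂)²
  = (1.282 + 1.282)² · (0.60·0.40 + 0.69·0.31) / (-0.09)²
  = (2.564)² · (0.2400 + 0.2139) / 0.0081
  = 6.5741 · 0.4539 / 0.0081
  = 368.39
Adjust for 84% response: 368.39 / 0.84 = 438.56.
Round up → n = 439 per group.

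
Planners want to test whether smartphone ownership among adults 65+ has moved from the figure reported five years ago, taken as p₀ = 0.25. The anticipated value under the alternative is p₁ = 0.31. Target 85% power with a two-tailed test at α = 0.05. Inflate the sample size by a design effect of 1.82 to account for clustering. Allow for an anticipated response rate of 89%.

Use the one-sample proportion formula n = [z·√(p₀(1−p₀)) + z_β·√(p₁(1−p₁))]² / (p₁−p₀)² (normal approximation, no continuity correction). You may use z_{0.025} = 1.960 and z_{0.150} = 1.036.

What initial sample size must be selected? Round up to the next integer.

n = [z_{α/2}·√(p₀q₀) + z_β·√(p₁q₁)]² / (p₁ − p₀)²
  = [1.960·√(0.25·0.75) + 1.036·√(0.31·0.69)]² / (0.06)²
  = [1.960·0.4330 + 1.036·0.4625]² / 0.0036
  = [1.3278]² / 0.0036
  = 489.77
Design effect: 1.82 × 489.77 = 891.39.
Adjust for 89% response: 891.39 / 0.89 = 1001.56.
Round up → n = 1002.

n = 1002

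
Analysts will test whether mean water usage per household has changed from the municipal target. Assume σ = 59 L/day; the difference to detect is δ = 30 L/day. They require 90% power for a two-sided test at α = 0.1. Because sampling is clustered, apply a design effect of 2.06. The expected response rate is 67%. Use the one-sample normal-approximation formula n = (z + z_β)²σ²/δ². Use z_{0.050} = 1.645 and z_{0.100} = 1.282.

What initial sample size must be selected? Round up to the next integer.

n = (z_{α/2} + z_β)² · σ² / δ²
  = (1.645 + 1.282)² · 59² / 30²
  = 8.5673 · 3481 / 900
  = 33.14
Design effect: 2.06 × 33.14 = 68.26.
Adjust for 67% response: 68.26 / 0.67 = 101.88.
Round up → n = 102.

n = 102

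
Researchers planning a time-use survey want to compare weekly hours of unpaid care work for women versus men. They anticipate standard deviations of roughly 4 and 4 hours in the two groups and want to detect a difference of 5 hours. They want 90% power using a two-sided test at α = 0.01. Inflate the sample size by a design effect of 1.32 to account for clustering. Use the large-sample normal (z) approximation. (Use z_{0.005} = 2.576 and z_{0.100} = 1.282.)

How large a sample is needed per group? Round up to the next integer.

n = 26 per group

n = (z_{α/2} + z_β)² · (σ₁² + σ₂²) / δ²
  = (2.576 + 1.282)² · (4² + 4² = 32) / 5²
  = 14.8842 · 32 / 25
  = 19.05
Design effect: 1.32 × 19.05 = 25.15.
Round up → n = 26 per group.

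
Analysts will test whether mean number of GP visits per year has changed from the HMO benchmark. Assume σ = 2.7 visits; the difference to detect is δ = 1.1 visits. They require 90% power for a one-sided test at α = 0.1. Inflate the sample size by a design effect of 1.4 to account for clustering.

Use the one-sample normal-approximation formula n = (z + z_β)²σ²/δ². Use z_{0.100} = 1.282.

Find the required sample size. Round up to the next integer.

n = 56

n = (z_α + z_β)² · σ² / δ²
  = (1.282 + 1.282)² · 2.7² / 1.1²
  = 6.5741 · 7.29 / 1.21
  = 39.61
Design effect: 1.4 × 39.61 = 55.45.
Round up → n = 56.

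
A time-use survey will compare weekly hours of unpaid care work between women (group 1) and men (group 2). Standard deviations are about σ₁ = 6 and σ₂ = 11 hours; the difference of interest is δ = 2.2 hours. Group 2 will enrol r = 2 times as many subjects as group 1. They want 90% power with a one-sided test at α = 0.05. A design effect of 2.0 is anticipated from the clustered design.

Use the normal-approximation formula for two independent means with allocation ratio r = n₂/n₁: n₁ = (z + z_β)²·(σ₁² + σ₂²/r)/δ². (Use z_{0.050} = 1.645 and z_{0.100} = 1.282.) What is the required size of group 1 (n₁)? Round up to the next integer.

n₁ = (z_α + z_β)² · (σ₁² + σ₂²/r) / δ²
   = (1.645 + 1.282)² · (6² + 11²/2) / 2.2²
   = 8.5673 · (36 + 60.5) / 4.84
   = 8.5673 · 96.5 / 4.84
   = 170.82
Design effect: 2.0 × 170.82 = 341.63.
Round up → n₁ = 342; n₂ = r·n₁ = 2 × 342 = 684.

n₁ = 342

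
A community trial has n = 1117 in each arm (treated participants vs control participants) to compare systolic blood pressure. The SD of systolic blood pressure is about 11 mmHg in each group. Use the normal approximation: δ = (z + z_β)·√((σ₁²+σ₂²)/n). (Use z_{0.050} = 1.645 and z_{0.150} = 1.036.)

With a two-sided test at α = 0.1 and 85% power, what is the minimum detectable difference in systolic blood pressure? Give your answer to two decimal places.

Minimum detectable difference ≈ 1.25 mmHg

δ = (z_{α/2} + z_β) · √((σ₁²+σ₂²)/n)
  = (1.645 + 1.036) · √(242/1117)
  = 2.681 · √0.21665
  = 2.681 · 0.4655
  = 1.2479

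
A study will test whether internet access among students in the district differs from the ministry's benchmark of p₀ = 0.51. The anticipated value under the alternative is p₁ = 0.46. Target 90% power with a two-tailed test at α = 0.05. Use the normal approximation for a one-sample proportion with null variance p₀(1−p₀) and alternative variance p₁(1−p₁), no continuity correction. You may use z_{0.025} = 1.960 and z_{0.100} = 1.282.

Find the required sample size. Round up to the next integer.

n = 1049

n = [z_{α/2}·√(p₀q₀) + z_β·√(p₁q₁)]² / (p₁ − p₀)²
  = [1.960·√(0.51·0.49) + 1.282·√(0.46·0.54)]² / (-0.05)²
  = [1.960·0.4999 + 1.282·0.4984]² / 0.0025
  = [1.6187]² / 0.0025
  = 1048.14
Round up → n = 1049.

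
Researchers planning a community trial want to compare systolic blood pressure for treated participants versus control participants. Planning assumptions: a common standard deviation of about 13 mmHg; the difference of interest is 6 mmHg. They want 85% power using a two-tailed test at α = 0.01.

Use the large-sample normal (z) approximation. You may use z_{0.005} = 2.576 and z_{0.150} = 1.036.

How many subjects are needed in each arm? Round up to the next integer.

n = 123 per group

n = (z_{α/2} + z_β)² · (σ₁² + σ₂²) / δ²
  = (2.576 + 1.036)² · (2·13² = 338) / 6²
  = 13.0465 · 338 / 36
  = 122.49
Round up → n = 123 per group.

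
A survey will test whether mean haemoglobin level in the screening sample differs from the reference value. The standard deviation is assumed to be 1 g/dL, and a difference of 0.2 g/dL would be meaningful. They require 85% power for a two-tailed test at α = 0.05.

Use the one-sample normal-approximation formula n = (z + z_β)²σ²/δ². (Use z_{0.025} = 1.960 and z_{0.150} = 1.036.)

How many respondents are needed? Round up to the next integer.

n = (z_{α/2} + z_β)² · σ² / δ²
  = (1.960 + 1.036)² · 1² / 0.2²
  = 8.9760 · 1 / 0.04
  = 224.40
Round up → n = 225.

n = 225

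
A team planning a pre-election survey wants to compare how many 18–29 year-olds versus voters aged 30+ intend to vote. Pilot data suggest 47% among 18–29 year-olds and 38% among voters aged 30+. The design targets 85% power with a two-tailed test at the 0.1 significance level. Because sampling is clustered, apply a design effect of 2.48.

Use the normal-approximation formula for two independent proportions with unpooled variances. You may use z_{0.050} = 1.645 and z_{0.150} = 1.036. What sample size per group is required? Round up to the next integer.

n = 1067 per group

n = (z_{α/2} + z_β)² · [p₁(1−p₁) + p₂(1−p₂)] / (p₁ − p₂)²
  = (1.645 + 1.036)² · (0.47·0.53 + 0.38·0.62) / (0.09)²
  = (2.681)² · (0.2491 + 0.2356) / 0.0081
  = 7.1878 · 0.4847 / 0.0081
  = 430.11
Design effect: 2.48 × 430.11 = 1066.68.
Round up → n = 1067 per group.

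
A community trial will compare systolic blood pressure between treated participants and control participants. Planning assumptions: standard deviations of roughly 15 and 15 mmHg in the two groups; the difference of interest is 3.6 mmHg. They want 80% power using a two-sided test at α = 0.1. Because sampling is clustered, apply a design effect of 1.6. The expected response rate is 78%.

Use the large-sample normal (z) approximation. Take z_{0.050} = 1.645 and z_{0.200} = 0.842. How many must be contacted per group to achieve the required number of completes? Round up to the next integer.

n = (z_{α/2} + z_β)² · (σ₁² + σ₂²) / δ²
  = (1.645 + 0.842)² · (15² + 15² = 450) / 3.6²
  = 6.1852 · 450 / 12.96
  = 214.76
Design effect: 1.6 × 214.76 = 343.62.
Adjust for 78% response: 343.62 / 0.78 = 440.54.
Round up → n = 441 per group.

n = 441 per group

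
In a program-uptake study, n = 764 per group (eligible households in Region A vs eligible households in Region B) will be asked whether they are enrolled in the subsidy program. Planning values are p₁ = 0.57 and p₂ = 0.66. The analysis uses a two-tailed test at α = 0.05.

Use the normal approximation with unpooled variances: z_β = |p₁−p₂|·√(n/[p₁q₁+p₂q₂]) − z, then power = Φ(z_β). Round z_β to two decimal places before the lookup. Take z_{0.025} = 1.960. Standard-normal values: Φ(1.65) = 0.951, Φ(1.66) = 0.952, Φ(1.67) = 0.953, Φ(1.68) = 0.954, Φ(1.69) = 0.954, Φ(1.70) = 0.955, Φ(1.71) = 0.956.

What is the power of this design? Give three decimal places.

z_β = |p₁−p₂|·√(n/[p₁q₁+p₂q₂]) − z_{α/2}
    = 0.09 · √(764/0.4695) − 1.960
    = 0.09 · 40.3393 − 1.960
    = 3.6305 − 1.960 = 1.6705 → 1.67
Power = Φ(1.67) = 0.953.

Power ≈ 0.953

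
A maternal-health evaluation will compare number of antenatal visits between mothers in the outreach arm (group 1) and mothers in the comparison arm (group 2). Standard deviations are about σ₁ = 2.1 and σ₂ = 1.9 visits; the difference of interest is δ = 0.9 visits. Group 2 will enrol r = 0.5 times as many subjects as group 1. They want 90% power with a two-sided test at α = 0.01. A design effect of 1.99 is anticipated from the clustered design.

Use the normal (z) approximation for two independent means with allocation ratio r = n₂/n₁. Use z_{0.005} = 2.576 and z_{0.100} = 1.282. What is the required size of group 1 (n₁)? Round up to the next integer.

n₁ = (z_{α/2} + z_β)² · (σ₁² + σ₂²/r) / δ²
   = (2.576 + 1.282)² · (2.1² + 1.9²/0.5) / 0.9²
   = 14.8842 · (4.41 + 7.22) / 0.81
   = 14.8842 · 11.63 / 0.81
   = 213.71
Design effect: 1.99 × 213.71 = 425.28.
Round up → n₁ = 426; n₂ = r·n₁ = 0.5 × 426 = 213.

n₁ = 426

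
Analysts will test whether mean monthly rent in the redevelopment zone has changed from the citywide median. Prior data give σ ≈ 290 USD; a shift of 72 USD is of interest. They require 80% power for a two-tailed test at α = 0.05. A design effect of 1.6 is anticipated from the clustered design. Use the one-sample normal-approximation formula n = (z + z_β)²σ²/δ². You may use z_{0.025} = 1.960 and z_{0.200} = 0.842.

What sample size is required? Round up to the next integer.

n = (z_{α/2} + z_β)² · σ² / δ²
  = (1.960 + 0.842)² · 290² / 72²
  = 7.8512 · 84100 / 5184
  = 127.37
Design effect: 1.6 × 127.37 = 203.79.
Round up → n = 204.

n = 204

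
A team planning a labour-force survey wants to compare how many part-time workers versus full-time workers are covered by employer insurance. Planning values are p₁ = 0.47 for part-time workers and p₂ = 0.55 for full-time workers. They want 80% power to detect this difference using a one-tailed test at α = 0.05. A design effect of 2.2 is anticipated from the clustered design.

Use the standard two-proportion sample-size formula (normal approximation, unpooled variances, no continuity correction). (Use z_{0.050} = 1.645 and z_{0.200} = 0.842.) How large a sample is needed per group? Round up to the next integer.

n = (z_α + z_β)² · [p₁(1−p₁) + p₂(1−p₂)] / (p₁ − p₂)²
  = (1.645 + 0.842)² · (0.47·0.53 + 0.55·0.45) / (-0.08)²
  = (2.487)² · (0.2491 + 0.2475) / 0.0064
  = 6.1852 · 0.4966 / 0.0064
  = 479.93
Design effect: 2.2 × 479.93 = 1055.85.
Round up → n = 1056 per group.

n = 1056 per group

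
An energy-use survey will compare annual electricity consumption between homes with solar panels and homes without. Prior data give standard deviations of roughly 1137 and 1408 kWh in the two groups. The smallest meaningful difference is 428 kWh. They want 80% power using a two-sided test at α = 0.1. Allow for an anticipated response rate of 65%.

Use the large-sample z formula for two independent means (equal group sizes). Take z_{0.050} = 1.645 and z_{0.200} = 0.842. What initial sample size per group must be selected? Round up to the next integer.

n = (z_{α/2} + z_β)² · (σ₁² + σ₂²) / δ²
  = (1.645 + 0.842)² · (1137² + 1408² = 3275233) / 428²
  = 6.1852 · 3275233 / 183184
  = 110.59
Adjust for 65% response: 110.59 / 0.65 = 170.13.
Round up → n = 171 per group.

n = 171 per group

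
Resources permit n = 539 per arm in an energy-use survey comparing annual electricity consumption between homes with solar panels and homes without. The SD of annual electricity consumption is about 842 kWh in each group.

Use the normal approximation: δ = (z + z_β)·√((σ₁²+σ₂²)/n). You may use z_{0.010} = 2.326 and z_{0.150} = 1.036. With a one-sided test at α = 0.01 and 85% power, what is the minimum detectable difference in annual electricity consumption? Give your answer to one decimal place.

δ = (z_α + z_β) · √((σ₁²+σ₂²)/n)
  = (2.326 + 1.036) · √(1417928/539)
  = 3.362 · √2630.7
  = 3.362 · 51.2900
  = 172.4370

Minimum detectable difference ≈ 172.4 kWh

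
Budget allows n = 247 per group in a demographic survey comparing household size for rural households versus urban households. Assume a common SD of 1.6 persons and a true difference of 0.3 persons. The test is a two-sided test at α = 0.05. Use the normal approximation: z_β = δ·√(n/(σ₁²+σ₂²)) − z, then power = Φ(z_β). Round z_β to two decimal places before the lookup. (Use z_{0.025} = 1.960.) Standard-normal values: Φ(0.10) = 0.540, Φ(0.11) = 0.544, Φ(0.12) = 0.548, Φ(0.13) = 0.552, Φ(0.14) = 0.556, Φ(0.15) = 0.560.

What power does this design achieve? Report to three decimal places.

Power ≈ 0.548

z_β = δ·√(n/(σ₁²+σ₂²)) − z_{α/2}
    = 0.3 · √(247/5.12) − 1.960
    = 0.3 · 6.94566 − 1.960
    = 2.0837 − 1.960 = 0.1237 → 0.12
Power = Φ(0.12) = 0.548.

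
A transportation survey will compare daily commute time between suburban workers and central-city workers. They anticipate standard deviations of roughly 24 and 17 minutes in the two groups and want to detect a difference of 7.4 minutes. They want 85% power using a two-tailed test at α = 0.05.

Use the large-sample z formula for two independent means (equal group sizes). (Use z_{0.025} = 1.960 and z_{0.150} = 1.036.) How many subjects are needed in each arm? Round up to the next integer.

n = (z_{α/2} + z_β)² · (σ₁² + σ₂²) / δ²
  = (1.960 + 1.036)² · (24² + 17² = 865) / 7.4²
  = 8.9760 · 865 / 54.76
  = 141.79
Round up → n = 142 per group.

n = 142 per group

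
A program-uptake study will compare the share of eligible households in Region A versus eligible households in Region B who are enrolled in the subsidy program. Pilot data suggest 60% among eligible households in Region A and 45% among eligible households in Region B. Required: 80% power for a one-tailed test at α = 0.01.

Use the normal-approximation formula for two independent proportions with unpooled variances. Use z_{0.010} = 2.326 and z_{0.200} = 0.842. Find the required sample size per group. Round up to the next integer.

n = (z_α + z_β)² · [p₁(1−p₁) + p₂(1−p₂)] / (p₁ − p₂)²
  = (2.326 + 0.842)² · (0.60·0.40 + 0.45·0.55) / (0.15)²
  = (3.168)² · (0.2400 + 0.2475) / 0.0225
  = 10.0362 · 0.4875 / 0.0225
  = 217.45
Round up → n = 218 per group.

n = 218 per group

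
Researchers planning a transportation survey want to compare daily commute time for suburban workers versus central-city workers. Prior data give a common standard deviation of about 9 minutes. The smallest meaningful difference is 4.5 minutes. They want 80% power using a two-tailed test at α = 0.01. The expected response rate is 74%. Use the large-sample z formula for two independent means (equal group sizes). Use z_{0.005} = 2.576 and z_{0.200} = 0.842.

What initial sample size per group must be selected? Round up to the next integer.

n = (z_{α/2} + z_β)² · (σ₁² + σ₂²) / δ²
  = (2.576 + 0.842)² · (2·9² = 162) / 4.5²
  = 11.6827 · 162 / 20.25
  = 93.46
Adjust for 74% response: 93.46 / 0.74 = 126.30.
Round up → n = 127 per group.

n = 127 per group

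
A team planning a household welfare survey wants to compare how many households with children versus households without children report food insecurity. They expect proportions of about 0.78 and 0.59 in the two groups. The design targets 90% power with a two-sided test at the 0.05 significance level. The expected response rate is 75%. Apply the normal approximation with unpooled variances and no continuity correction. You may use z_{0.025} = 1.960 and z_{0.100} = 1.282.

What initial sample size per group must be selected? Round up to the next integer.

n = 161 per group

n = (z_{α/2} + z_β)² · [p₁(1−p₁) + p₂(1−p₂)] / (p₁ − p₂)²
  = (1.960 + 1.282)² · (0.78·0.22 + 0.59·0.41) / (0.19)²
  = (3.242)² · (0.1716 + 0.2419) / 0.0361
  = 10.5106 · 0.4135 / 0.0361
  = 120.39
Adjust for 75% response: 120.39 / 0.75 = 160.52.
Round up → n = 161 per group.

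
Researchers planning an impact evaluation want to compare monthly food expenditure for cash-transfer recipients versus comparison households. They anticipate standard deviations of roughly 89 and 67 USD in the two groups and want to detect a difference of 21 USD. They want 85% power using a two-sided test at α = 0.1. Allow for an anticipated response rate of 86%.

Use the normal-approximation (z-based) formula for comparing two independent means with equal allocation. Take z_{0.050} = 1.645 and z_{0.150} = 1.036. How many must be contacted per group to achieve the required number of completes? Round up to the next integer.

n = 236 per group

n = (z_{α/2} + z_β)² · (σ₁² + σ₂²) / δ²
  = (1.645 + 1.036)² · (89² + 67² = 12410) / 21²
  = 7.1878 · 12410 / 441
  = 202.27
Adjust for 86% response: 202.27 / 0.86 = 235.20.
Round up → n = 236 per group.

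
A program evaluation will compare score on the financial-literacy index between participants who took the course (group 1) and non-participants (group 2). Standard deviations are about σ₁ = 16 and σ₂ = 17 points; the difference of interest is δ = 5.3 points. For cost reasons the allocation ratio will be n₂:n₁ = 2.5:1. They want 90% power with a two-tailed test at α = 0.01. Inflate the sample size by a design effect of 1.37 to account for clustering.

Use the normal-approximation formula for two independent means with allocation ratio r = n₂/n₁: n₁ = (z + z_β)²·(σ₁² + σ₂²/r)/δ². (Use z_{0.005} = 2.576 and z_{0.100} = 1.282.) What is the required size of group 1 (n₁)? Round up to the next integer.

n₁ = 270

n₁ = (z_{α/2} + z_β)² · (σ₁² + σ₂²/r) / δ²
   = (2.576 + 1.282)² · (16² + 17²/2.5) / 5.3²
   = 14.8842 · (256 + 115.6) / 28.09
   = 14.8842 · 371.6 / 28.09
   = 196.90
Design effect: 1.37 × 196.90 = 269.75.
Round up → n₁ = 270; n₂ = r·n₁ = 2.5 × 270 = 675.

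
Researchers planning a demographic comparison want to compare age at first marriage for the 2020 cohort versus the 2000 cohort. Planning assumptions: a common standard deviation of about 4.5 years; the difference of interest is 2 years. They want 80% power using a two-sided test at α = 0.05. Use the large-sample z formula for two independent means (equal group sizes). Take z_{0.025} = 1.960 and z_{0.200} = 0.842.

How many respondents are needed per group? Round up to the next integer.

n = (z_{α/2} + z_β)² · (σ₁² + σ₂²) / δ²
  = (1.960 + 0.842)² · (2·4.5² = 40.5) / 2²
  = 7.8512 · 40.5 / 4
  = 79.49
Round up → n = 80 per group.

n = 80 per group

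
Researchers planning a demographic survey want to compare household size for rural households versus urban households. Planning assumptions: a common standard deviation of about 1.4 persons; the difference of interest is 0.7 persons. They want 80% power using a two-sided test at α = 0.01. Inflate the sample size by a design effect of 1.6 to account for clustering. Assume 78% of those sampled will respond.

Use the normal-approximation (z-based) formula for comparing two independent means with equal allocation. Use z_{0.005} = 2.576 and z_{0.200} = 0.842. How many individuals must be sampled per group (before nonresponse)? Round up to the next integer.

n = (z_{α/2} + z_β)² · (σ₁² + σ₂²) / δ²
  = (2.576 + 0.842)² · (2·1.4² = 3.92) / 0.7²
  = 11.6827 · 3.92 / 0.49
  = 93.46
Design effect: 1.6 × 93.46 = 149.54.
Adjust for 78% response: 149.54 / 0.78 = 191.72.
Round up → n = 192 per group.

n = 192 per group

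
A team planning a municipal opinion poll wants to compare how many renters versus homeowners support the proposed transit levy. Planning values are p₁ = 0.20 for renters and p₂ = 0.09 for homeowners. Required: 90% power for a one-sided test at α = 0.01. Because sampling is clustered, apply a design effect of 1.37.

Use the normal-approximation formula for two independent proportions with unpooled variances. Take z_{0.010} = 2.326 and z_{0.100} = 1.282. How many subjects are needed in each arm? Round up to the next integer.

n = (z_α + z_β)² · [p₁(1−p₁) + p₂(1−p₂)] / (p₁ − p₂)²
  = (2.326 + 1.282)² · (0.20·0.80 + 0.09·0.91) / (0.11)²
  = (3.608)² · (0.1600 + 0.0819) / 0.0121
  = 13.0177 · 0.2419 / 0.0121
  = 260.25
Design effect: 1.37 × 260.25 = 356.54.
Round up → n = 357 per group.

n = 357 per group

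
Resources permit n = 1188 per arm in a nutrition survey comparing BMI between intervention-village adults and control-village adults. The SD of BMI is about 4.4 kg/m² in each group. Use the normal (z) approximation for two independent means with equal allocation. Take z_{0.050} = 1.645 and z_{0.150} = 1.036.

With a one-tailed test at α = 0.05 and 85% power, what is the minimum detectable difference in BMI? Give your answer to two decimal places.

Minimum detectable difference ≈ 0.48 kg/m²

δ = (z_α + z_β) · √((σ₁²+σ₂²)/n)
  = (1.645 + 1.036) · √(38.72/1188)
  = 2.681 · √0.03259
  = 2.681 · 0.1805
  = 0.4840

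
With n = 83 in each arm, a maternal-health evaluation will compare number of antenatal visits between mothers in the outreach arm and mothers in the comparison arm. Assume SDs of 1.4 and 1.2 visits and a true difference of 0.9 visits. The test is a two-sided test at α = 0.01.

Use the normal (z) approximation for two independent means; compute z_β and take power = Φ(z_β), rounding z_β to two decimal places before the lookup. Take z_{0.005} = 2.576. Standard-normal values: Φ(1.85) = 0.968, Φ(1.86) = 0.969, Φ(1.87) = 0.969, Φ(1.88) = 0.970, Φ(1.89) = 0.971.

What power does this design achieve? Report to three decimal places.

z_β = δ·√(n/(σ₁²+σ₂²)) − z_{α/2}
    = 0.9 · √(83/3.4) − 2.576
    = 0.9 · 4.94083 − 2.576
    = 4.4467 − 2.576 = 1.8707 → 1.87
Power = Φ(1.87) = 0.969.

Power ≈ 0.969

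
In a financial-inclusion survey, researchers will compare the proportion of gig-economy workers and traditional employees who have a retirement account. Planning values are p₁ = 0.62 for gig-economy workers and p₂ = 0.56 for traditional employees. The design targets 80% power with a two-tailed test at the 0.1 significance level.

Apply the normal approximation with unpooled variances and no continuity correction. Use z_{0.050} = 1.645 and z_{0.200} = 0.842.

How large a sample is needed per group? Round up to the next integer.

n = 829 per group

n = (z_{α/2} + z_β)² · [p₁(1−p₁) + p₂(1−p₂)] / (p₁ − p₂)²
  = (1.645 + 0.842)² · (0.62·0.38 + 0.56·0.44) / (0.06)²
  = (2.487)² · (0.2356 + 0.2464) / 0.0036
  = 6.1852 · 0.4820 / 0.0036
  = 828.13
Round up → n = 829 per group.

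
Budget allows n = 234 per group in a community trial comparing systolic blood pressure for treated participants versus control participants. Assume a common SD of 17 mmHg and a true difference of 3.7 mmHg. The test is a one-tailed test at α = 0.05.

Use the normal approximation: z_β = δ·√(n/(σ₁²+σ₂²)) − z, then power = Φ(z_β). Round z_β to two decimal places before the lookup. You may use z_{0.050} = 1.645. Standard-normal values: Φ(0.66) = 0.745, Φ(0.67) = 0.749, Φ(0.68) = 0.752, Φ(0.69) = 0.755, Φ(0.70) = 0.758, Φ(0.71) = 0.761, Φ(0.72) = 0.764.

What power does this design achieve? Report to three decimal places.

z_β = δ·√(n/(σ₁²+σ₂²)) − z_α
    = 3.7 · √(234/578) − 1.645
    = 3.7 · 0.63627 − 1.645
    = 2.3542 − 1.645 = 0.7092 → 0.71
Power = Φ(0.71) = 0.761.

Power ≈ 0.761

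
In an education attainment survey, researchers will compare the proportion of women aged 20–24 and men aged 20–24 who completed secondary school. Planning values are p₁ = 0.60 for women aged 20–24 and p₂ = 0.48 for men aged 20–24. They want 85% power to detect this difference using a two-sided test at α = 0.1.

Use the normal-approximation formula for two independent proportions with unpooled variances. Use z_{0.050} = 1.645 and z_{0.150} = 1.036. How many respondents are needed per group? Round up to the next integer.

n = 245 per group

n = (z_{α/2} + z_β)² · [p₁(1−p₁) + p₂(1−p₂)] / (p₁ − p₂)²
  = (1.645 + 1.036)² · (0.60·0.40 + 0.48·0.52) / (0.12)²
  = (2.681)² · (0.2400 + 0.2496) / 0.0144
  = 7.1878 · 0.4896 / 0.0144
  = 244.38
Round up → n = 245 per group.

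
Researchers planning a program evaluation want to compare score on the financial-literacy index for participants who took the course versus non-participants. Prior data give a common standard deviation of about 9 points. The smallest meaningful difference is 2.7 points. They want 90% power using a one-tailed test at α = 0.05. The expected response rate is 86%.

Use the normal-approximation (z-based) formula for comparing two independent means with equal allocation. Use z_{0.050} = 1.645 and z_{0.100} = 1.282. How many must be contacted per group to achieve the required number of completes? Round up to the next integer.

n = (z_α + z_β)² · (σ₁² + σ₂²) / δ²
  = (1.645 + 1.282)² · (2·9² = 162) / 2.7²
  = 8.5673 · 162 / 7.29
  = 190.39
Adjust for 86% response: 190.39 / 0.86 = 221.38.
Round up → n = 222 per group.

n = 222 per group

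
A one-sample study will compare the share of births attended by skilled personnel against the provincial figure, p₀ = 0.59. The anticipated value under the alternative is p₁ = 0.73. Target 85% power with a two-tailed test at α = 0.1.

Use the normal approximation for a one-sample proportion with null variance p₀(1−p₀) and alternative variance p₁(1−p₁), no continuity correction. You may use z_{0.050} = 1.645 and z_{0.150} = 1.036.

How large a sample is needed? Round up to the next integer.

n = [z_{α/2}·√(p₀q₀) + z_β·√(p₁q₁)]² / (p₁ − p₀)²
  = [1.645·√(0.59·0.41) + 1.036·√(0.73·0.27)]² / (0.14)²
  = [1.645·0.4918 + 1.036·0.4440]² / 0.0196
  = [1.2690]² / 0.0196
  = 82.16
Round up → n = 83.

n = 83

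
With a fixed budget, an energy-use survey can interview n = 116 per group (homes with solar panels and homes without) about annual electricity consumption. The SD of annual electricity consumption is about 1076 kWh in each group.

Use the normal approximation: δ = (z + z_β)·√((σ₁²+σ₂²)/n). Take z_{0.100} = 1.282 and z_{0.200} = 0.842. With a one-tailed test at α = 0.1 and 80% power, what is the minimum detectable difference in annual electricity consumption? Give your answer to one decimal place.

δ = (z_α + z_β) · √((σ₁²+σ₂²)/n)
  = (1.282 + 0.842) · √(2315552/116)
  = 2.124 · √19961.7
  = 2.124 · 141.2857
  = 300.0909

Minimum detectable difference ≈ 300.1 kWh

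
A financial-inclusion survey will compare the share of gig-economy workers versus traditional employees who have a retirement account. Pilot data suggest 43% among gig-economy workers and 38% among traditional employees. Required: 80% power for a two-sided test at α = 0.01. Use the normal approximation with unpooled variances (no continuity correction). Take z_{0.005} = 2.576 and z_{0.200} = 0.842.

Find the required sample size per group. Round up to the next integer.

n = (z_{α/2} + z_β)² · [p₁(1−p₁) + p₂(1−p₂)] / (p₁ − p₂)²
  = (2.576 + 0.842)² · (0.43·0.57 + 0.38·0.62) / (0.05)²
  = (3.418)² · (0.2451 + 0.2356) / 0.0025
  = 11.6827 · 0.4807 / 0.0025
  = 2246.35
Round up → n = 2247 per group.

n = 2247 per group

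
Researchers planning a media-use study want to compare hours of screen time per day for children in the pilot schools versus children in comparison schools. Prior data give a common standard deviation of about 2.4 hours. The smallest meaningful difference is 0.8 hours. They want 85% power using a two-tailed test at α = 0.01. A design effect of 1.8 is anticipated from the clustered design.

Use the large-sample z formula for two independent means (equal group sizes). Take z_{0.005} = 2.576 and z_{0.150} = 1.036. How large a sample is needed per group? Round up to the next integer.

n = (z_{α/2} + z_β)² · (σ₁² + σ₂²) / δ²
  = (2.576 + 1.036)² · (2·2.4² = 11.52) / 0.8²
  = 13.0465 · 11.52 / 0.64
  = 234.84
Design effect: 1.8 × 234.84 = 422.71.
Round up → n = 423 per group.

n = 423 per group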